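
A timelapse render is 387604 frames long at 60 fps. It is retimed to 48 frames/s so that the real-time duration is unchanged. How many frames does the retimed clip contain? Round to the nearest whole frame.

310083 frames

Frames at target rate = 387604 × (48) / (60) = 1550416/5 ≈ 310083.200.
Nearest whole frame: 310083.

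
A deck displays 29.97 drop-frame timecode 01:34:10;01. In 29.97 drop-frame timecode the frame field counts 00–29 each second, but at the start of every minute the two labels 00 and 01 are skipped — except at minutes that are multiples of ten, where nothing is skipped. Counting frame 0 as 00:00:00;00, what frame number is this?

169331

As if non-drop at 30 labels/s: (1 × 3600 + 34 × 60 + 10) × 30 + 1 = 169501.
Minute boundaries passed: 94; those not divisible by 10: 94 − 9 = 85; dropped labels = 2 × 85 = 170.
Actual frame index = 169501 − 170 = 169331.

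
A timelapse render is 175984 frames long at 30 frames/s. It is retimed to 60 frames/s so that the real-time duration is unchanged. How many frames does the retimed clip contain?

351968 frames

Target frames = source frames × (target rate / source rate) = 175984 × (60)/(30) = 175984 × 2 = 351968.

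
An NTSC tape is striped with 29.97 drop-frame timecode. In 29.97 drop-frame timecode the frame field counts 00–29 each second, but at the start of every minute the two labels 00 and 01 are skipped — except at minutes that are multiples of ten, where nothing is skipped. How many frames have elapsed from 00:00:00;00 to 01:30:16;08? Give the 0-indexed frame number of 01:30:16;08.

162326

Complete 10-minute blocks: 9, each 17982 frames → 161838.
Remaining 0 whole minutes in the current block: 0 frames.
Within the current minute: 16 × 30 + 8 = 488. Total = 161838 + 0 + 488 = 162326.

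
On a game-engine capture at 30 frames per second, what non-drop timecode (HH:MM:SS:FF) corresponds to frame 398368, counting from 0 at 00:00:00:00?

03:41:18:28

398368 ÷ 30 = 13278 full seconds, remainder 28 frames.
13278 s = 3 h 41 min 18 s.
Timecode: 03:41:18:28.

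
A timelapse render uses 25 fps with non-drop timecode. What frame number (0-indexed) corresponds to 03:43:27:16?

335191

Total seconds to the label: (3 × 3600 + 43 × 60 + 27) = 13407.
Frame index = 13407 × 25 + 16 = 335191.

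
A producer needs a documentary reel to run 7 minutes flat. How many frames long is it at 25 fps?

10500 frames

7 min = 420 s.
Frames = 420 × 25 = 10500.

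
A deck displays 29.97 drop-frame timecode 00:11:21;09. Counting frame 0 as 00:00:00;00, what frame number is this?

Complete 10-minute blocks: 1, each 17982 frames → 17982.
Remaining 1 whole minute in the current block: 1800 + 0 × 1798 = 1800 frames.
Within the current minute: 21 × 30 + 9 − 2 = 637 (labels ;00/;01 skipped at this minute). Total = 17982 + 1800 + 637 = 20419.

20419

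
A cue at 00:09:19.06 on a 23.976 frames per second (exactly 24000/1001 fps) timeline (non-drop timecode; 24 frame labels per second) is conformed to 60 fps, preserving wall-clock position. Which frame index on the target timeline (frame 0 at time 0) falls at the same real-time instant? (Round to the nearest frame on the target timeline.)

frame 33589

Source frame index: (0×3600 + 9×60 + 19) × 24 + 6 = 13422.
Real time: 13422 / (24000/1001) = 2239237/4000 s.
Target frame: (2239237/4000) × (60) = 6717711/200 ≈ 33588.555 → 33589.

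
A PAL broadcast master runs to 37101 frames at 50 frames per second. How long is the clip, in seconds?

742.02 seconds

Running time = 37101 / (50) = 742.02 s.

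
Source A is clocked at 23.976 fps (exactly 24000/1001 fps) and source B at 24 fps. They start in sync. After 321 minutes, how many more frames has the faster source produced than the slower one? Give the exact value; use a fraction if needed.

462240/1001 frames

321 min = 19260 s.
A emits 24000/1001 × 19260 = 462240000/1001 frames; B emits 24 × 19260 = 462240.
Difference = 462240/1001 frames (≈ 461.7782); B is ahead of A.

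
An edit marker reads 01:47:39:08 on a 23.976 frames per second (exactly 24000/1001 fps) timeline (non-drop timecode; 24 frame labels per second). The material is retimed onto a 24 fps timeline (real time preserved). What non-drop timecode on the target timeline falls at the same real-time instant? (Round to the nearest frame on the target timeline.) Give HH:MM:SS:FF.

Source frame index: (1×3600 + 47×60 + 39) × 24 + 8 = 155024.
Real time: 155024 / (24000/1001) = 9698689/1500 s.
Target frame: (9698689/1500) × (24) = 19397378/125 ≈ 155179.024 → 155179.
At 24 labels/s: frame 155179 → 01:47:45:19.

01:47:45:19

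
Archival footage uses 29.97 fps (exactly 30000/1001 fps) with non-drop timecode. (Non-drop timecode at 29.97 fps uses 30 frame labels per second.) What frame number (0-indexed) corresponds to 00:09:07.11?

Total seconds to the label: (0 × 3600 + 9 × 60 + 7) = 547.
Frame index = 547 × 30 + 11 = 16421.

16421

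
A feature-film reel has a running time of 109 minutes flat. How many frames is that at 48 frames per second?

109 min = 6540 s.
Frames = 6540 × 48 = 313920.

313920 frames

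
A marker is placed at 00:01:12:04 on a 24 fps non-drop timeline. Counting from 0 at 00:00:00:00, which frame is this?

Total seconds to the label: (0 × 3600 + 1 × 60 + 12) = 72.
Frame index = 72 × 24 + 4 = 1732.

frame 1732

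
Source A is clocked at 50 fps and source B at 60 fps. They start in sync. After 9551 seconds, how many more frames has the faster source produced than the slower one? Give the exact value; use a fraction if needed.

A emits 50 × 9551 = 477550 frames; B emits 60 × 9551 = 573060.
Difference = 95510 frames; B is ahead of A.

95510 frames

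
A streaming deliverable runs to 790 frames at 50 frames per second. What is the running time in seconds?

15.8 seconds

Running time = 790 / (50) = 15.8 s.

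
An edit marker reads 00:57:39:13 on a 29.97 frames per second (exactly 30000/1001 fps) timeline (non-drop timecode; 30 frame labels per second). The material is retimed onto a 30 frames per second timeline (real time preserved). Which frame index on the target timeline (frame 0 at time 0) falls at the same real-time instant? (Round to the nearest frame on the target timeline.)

Source frame index: (0×3600 + 57×60 + 39) × 30 + 13 = 103783.
Real time: 103783 / (30000/1001) = 103886783/30000 s.
Target frame: (103886783/30000) × (30) = 103886783/1000 ≈ 103886.783 → 103887.

frame 103887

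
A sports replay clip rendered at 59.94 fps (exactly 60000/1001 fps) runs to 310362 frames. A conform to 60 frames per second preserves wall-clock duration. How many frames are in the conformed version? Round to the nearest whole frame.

310672 frames

Frames at target rate = 310362 × (60) / (60000/1001) = 155336181/500 ≈ 310672.362.
Nearest whole frame: 310672.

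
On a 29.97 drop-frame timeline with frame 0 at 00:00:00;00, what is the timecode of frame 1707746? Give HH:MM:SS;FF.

Ten DF minutes hold 17982 frames, so frame 1707746 lies in block 94 (frames 1690308–1708289) with 17438 frames into that block.
The block's first minute is 1800 frames and the rest 1798 each; 17438 frames reaches minute 9, so 94 × 18 + 9 × 2 = 1710 labels have been skipped so far.
Adding those back, label number 1707746 + 1710 = 1709456 at 30 labels/s is 56981 s + 26 f = 15 h 49 min 41 s frame 26, i.e. 15:49:41;26.

15:49:41;26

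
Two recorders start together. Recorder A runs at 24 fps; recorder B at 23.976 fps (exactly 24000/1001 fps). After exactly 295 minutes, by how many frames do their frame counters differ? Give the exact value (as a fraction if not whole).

424800/1001 frames

295 min = 17700 s.
A emits 24 × 17700 = 424800 frames; B emits 24000/1001 × 17700 = 424800000/1001.
Difference = 424800/1001 frames (≈ 424.3756); B is behind A.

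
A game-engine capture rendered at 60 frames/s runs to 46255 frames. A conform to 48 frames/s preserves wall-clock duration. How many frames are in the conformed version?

Frames at target rate = 46255 × (48) / (60) = 37004.

37004 frames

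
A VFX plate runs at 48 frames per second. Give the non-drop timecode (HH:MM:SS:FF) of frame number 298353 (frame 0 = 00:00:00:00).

298353 ÷ 48 = 6215 full seconds, remainder 33 frames.
6215 s = 1 h 43 min 35 s.
Timecode: 01:43:35:33.

01:43:35:33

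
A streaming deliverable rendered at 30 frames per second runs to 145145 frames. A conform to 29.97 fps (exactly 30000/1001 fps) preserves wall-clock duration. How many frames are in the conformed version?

145000 frames

Target frames = source frames × (target rate / source rate) = 145145 × (30000/1001)/(30) = 145145 × 1000/1001 = 145000.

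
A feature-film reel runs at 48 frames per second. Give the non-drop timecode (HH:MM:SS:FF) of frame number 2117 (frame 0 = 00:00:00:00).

00:00:44:05

2117 ÷ 48 = 44 full seconds, remainder 5 frames.
44 s = 0 h 0 min 44 s.
Timecode: 00:00:44:05.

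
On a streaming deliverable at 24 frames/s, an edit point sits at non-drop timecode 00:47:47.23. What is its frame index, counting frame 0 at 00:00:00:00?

Total seconds to the label: (0 × 3600 + 47 × 60 + 47) = 2867.
Frame index = 2867 × 24 + 23 = 68831.

frame 68831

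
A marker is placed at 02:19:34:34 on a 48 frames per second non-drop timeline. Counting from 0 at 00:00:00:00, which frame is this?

frame 401986

Total seconds to the label: (2 × 3600 + 19 × 60 + 34) = 8374.
Frame index = 8374 × 48 + 34 = 401986.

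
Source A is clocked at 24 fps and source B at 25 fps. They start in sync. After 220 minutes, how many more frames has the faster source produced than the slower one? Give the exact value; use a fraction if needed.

220 min = 13200 s.
A emits 24 × 13200 = 316800 frames; B emits 25 × 13200 = 330000.
Difference = 13200 frames; B is ahead of A.

13200 frames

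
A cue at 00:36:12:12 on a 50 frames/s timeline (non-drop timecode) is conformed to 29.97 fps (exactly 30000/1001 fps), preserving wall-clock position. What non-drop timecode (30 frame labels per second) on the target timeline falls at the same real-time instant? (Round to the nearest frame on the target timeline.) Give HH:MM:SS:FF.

00:36:10:02

Source frame index: (0×3600 + 36×60 + 12) × 50 + 12 = 108612.
Real time: 108612 / (50) = 54306/25 s.
Target frame: (54306/25) × (30000/1001) = 9309600/143 ≈ 65102.098 → 65102.
At 30 labels/s: frame 65102 → 00:36:10:02.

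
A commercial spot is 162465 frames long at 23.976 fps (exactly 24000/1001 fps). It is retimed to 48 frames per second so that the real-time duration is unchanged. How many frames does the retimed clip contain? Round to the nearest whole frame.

325255 frames

Frames at target rate = 162465 × (48) / (24000/1001) = 32525493/100 ≈ 325254.930.
Nearest whole frame: 325255.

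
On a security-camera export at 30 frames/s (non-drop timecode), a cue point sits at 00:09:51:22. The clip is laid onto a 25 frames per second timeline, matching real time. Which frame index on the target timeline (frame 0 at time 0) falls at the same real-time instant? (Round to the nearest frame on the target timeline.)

frame 14793

Source frame index: (0×3600 + 9×60 + 51) × 30 + 22 = 17752.
Real time: 17752 / (30) = 8876/15 s.
Target frame: (8876/15) × (25) = 44380/3 ≈ 14793.333 → 14793.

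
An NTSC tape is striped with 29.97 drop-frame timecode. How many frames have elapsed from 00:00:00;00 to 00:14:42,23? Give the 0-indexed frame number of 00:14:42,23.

Complete 10-minute blocks: 1, each 17982 frames → 17982.
Remaining 4 whole minutes in the current block: 1800 + 3 × 1798 = 7194 frames.
Within the current minute: 42 × 30 + 23 − 2 = 1281 (labels ;00/;01 skipped at this minute). Total = 17982 + 7194 + 1281 = 26457.

26457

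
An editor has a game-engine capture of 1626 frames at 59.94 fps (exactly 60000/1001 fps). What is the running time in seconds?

Running time = 1626 / (60000/1001) = 27.1271 s.

27.1271 seconds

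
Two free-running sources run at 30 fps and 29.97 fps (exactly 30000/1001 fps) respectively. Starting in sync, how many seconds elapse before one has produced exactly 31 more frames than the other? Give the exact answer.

The gap grows by |30000/1001 − 30| = 30/1001 frames per second.
Time for a 31-frame gap: 31 ÷ (30/1001) = 31031/30 s.

31031/30 seconds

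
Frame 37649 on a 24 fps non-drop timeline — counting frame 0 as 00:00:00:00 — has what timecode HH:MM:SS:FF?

37649 ÷ 24 = 1568 full seconds, remainder 17 frames.
1568 s = 0 h 26 min 8 s.
Timecode: 00:26:08:17.

00:26:08:17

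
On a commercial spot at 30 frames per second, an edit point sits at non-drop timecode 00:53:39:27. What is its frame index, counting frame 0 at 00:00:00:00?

frame 96597

Total seconds to the label: (0 × 3600 + 53 × 60 + 39) = 3219.
Frame index = 3219 × 30 + 27 = 96597.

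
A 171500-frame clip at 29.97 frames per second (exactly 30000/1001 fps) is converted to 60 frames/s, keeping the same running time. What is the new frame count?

343343 frames

Target frames = source frames × (target rate / source rate) = 171500 × (60)/(30000/1001) = 171500 × 1001/500 = 343343.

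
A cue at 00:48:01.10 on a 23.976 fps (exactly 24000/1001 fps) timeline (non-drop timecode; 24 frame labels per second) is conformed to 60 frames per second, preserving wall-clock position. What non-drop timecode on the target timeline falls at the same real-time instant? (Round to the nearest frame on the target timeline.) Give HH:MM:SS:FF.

00:48:04:18

Source frame index: (0×3600 + 48×60 + 1) × 24 + 10 = 69154.
Real time: 69154 / (24000/1001) = 34611577/12000 s.
Target frame: (34611577/12000) × (60) = 34611577/200 ≈ 173057.885 → 173058.
At 60 labels/s: frame 173058 → 00:48:04:18.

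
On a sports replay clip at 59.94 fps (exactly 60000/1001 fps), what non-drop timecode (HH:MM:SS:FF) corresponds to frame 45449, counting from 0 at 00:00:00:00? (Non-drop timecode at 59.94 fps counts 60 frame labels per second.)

45449 ÷ 60 = 757 full seconds, remainder 29 frames.
757 s = 0 h 12 min 37 s.
Timecode: 00:12:37:29.

00:12:37:29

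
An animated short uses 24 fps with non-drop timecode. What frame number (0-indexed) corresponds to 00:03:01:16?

4360

Total seconds to the label: (0 × 3600 + 3 × 60 + 1) = 181.
Frame index = 181 × 24 + 16 = 4360.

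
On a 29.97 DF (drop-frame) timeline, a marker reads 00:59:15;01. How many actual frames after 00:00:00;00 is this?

Complete 10-minute blocks: 5, each 17982 frames → 89910.
Remaining 9 whole minutes in the current block: 1800 + 8 × 1798 = 16184 frames.
Within the current minute: 15 × 30 + 1 − 2 = 449 (labels ;00/;01 skipped at this minute). Total = 89910 + 16184 + 449 = 106543.

106543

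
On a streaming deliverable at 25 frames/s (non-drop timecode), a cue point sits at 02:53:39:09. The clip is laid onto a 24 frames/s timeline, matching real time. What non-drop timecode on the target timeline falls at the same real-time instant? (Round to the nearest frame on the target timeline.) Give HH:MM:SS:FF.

Source frame index: (2×3600 + 53×60 + 39) × 25 + 9 = 260484.
Real time: 260484 / (25) = 260484/25 s.
Target frame: (260484/25) × (24) = 6251616/25 ≈ 250064.640 → 250065.
At 24 labels/s: frame 250065 → 02:53:39:09.

02:53:39:09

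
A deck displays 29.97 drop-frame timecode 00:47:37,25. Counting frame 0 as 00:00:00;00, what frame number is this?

Complete 10-minute blocks: 4, each 17982 frames → 71928.
Remaining 7 whole minutes in the current block: 1800 + 6 × 1798 = 12588 frames.
Within the current minute: 37 × 30 + 25 − 2 = 1133 (labels ;00/;01 skipped at this minute). Total = 71928 + 12588 + 1133 = 85649.

85649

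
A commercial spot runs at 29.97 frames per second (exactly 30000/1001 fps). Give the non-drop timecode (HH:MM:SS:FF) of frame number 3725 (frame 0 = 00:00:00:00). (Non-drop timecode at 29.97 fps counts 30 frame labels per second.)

00:02:04:05

3725 ÷ 30 = 124 full seconds, remainder 5 frames.
124 s = 0 h 2 min 4 s.
Timecode: 00:02:04:05.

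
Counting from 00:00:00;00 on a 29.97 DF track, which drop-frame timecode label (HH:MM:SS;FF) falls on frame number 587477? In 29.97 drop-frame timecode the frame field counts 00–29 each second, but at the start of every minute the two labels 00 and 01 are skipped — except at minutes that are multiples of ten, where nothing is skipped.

05:26:42;05

Ten DF minutes hold 17982 frames, so frame 587477 lies in block 32 (frames 575424–593405) with 12053 frames into that block.
The block's first minute is 1800 frames and the rest 1798 each; 12053 frames reaches minute 6, so 32 × 18 + 6 × 2 = 588 labels have been skipped so far.
Adding those back, label number 587477 + 588 = 588065 at 30 labels/s is 19602 s + 5 f = 5 h 26 min 42 s frame 5, i.e. 05:26:42;05.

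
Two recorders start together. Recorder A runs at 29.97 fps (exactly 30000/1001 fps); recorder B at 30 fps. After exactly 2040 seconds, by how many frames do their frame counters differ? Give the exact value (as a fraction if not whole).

61200/1001 frames

A emits 30000/1001 × 2040 = 61200000/1001 frames; B emits 30 × 2040 = 61200.
Difference = 61200/1001 frames (≈ 61.1389); B is ahead of A.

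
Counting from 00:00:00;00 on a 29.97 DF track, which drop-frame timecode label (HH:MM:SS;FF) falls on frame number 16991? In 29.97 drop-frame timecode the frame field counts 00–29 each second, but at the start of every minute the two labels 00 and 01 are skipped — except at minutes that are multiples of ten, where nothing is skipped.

Ten DF minutes hold 17982 frames, so frame 16991 lies in block 0 (frames 0–17981) with 16991 frames into that block.
The block's first minute is 1800 frames and the rest 1798 each; 16991 frames reaches minute 9, so 0 × 18 + 9 × 2 = 18 labels have been skipped so far.
Adding those back, label number 16991 + 18 = 17009 at 30 labels/s is 566 s + 29 f = 0 h 9 min 26 s frame 29, i.e. 00:09:26;29.

00:09:26;29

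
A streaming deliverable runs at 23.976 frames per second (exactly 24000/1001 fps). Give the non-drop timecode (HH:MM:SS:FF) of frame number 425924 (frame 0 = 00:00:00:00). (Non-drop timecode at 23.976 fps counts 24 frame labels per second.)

04:55:46:20

425924 ÷ 24 = 17746 full seconds, remainder 20 frames.
17746 s = 4 h 55 min 46 s.
Timecode: 04:55:46:20.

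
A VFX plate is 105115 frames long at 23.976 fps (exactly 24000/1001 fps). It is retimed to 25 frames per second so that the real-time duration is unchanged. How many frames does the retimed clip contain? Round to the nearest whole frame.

109604 frames

Frames at target rate = 105115 × (25) / (24000/1001) = 21044023/192 ≈ 109604.286.
Nearest whole frame: 109604.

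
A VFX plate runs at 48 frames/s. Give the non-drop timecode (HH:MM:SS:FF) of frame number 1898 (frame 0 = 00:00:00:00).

00:00:39:26

1898 ÷ 48 = 39 full seconds, remainder 26 frames.
39 s = 0 h 0 min 39 s.
Timecode: 00:00:39:26.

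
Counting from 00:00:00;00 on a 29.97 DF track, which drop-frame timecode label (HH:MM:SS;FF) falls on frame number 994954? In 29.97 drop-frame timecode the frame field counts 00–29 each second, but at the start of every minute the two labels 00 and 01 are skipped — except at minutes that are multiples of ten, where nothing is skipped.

09:13:18;10

Ten DF minutes hold 17982 frames, so frame 994954 lies in block 55 (frames 989010–1006991) with 5944 frames into that block.
The block's first minute is 1800 frames and the rest 1798 each; 5944 frames reaches minute 3, so 55 × 18 + 3 × 2 = 996 labels have been skipped so far.
Adding those back, label number 994954 + 996 = 995950 at 30 labels/s is 33198 s + 10 f = 9 h 13 min 18 s frame 10, i.e. 09:13:18;10.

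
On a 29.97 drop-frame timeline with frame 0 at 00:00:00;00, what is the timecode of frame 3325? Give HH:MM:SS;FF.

Each 10-minute DF block holds 10 × 60 × 30 − 9 × 2 = 17982 frames. 3325 ÷ 17982 → 0 full blocks, remainder 3325.
Within the partial block the first minute is 1800 frames and each further minute 1798, so 1 further minute boundary passed. Total skipped labels = 18 × 0 + 2 × 1 = 2.
Non-drop label index = 3325 + 2 = 3327; at 30 labels/s that is 00:01:50:27, i.e. DF 00:01:50;27.

00:01:50;27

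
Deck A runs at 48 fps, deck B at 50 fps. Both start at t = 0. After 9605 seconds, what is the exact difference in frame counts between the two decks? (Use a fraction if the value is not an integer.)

19210 frames

A emits 48 × 9605 = 461040 frames; B emits 50 × 9605 = 480250.
Difference = 19210 frames; B is ahead of A.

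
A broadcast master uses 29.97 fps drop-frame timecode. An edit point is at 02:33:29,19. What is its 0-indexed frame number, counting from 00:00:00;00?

As if non-drop at 30 labels/s: (2 × 3600 + 33 × 60 + 29) × 30 + 19 = 276289.
Minute boundaries passed: 153; those not divisible by 10: 153 − 15 = 138; dropped labels = 2 × 138 = 276.
Actual frame index = 276289 − 276 = 276013.

276013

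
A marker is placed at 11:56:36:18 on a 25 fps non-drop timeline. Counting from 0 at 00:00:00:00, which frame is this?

1074918

Total seconds to the label: (11 × 3600 + 56 × 60 + 36) = 42996.
Frame index = 42996 × 25 + 18 = 1074918.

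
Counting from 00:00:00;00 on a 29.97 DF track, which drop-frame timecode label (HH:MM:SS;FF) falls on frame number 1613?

Ten DF minutes hold 17982 frames, so frame 1613 lies in block 0 (frames 0–17981) with 1613 frames into that block.
The block's first minute is 1800 frames and the rest 1798 each; 1613 frames reaches minute 0, so 0 × 18 + 0 × 2 = 0 labels have been skipped so far.
Adding those back, label number 1613 + 0 = 1613 at 30 labels/s is 53 s + 23 f = 0 h 0 min 53 s frame 23, i.e. 00:00:53;23.

00:00:53;23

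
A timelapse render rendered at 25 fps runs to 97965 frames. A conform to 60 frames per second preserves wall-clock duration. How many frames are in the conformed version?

Frames at target rate = 97965 × (60) / (25) = 235116.

235116 frames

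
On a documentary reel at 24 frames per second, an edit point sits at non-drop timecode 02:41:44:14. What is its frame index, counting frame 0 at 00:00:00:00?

frame 232910

Total seconds to the label: (2 × 3600 + 41 × 60 + 44) = 9704.
Frame index = 9704 × 24 + 14 = 232910.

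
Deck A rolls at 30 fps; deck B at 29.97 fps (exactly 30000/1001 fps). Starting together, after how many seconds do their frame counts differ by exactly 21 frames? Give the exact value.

The gap grows by |30000/1001 − 30| = 30/1001 frames per second.
Time for a 21-frame gap: 21 ÷ (30/1001) = 700.7 s.

700.7 seconds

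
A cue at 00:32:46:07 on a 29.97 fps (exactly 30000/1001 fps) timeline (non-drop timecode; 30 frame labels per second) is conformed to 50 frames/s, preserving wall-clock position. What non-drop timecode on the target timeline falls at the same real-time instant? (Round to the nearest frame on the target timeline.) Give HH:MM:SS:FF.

Source frame index: (0×3600 + 32×60 + 46) × 30 + 7 = 58987.
Real time: 58987 / (30000/1001) = 59045987/30000 s.
Target frame: (59045987/30000) × (50) = 59045987/600 ≈ 98409.978 → 98410.
At 50 labels/s: frame 98410 → 00:32:48:10.

00:32:48:10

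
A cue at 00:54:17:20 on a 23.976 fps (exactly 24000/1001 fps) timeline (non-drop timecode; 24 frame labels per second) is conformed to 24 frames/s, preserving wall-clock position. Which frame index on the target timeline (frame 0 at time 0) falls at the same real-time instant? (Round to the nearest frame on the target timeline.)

frame 78266

Source frame index: (0×3600 + 54×60 + 17) × 24 + 20 = 78188.
Real time: 78188 / (24000/1001) = 19566547/6000 s.
Target frame: (19566547/6000) × (24) = 19566547/250 ≈ 78266.188 → 78266.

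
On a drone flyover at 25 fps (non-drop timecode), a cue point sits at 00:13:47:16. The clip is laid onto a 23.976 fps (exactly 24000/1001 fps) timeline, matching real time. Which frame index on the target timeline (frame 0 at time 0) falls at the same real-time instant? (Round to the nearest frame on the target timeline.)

Source frame index: (0×3600 + 13×60 + 47) × 25 + 16 = 20691.
Real time: 20691 / (25) = 20691/25 s.
Target frame: (20691/25) × (24000/1001) = 1805760/91 ≈ 19843.516 → 19844.

frame 19844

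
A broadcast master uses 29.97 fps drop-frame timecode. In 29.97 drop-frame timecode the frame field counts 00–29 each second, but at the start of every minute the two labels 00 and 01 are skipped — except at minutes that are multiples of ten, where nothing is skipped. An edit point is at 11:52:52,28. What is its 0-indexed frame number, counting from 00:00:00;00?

1281906

As if non-drop at 30 labels/s: (11 × 3600 + 52 × 60 + 52) × 30 + 28 = 1283188.
Minute boundaries passed: 712; those not divisible by 10: 712 − 71 = 641; dropped labels = 2 × 641 = 1282.
Actual frame index = 1283188 − 1282 = 1281906.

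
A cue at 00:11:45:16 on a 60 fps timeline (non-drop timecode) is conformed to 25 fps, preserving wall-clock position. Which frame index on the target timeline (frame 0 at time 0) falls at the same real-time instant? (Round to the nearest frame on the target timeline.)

frame 17632

Source frame index: (0×3600 + 11×60 + 45) × 60 + 16 = 42316.
Real time: 42316 / (60) = 10579/15 s.
Target frame: (10579/15) × (25) = 52895/3 ≈ 17631.667 → 17632.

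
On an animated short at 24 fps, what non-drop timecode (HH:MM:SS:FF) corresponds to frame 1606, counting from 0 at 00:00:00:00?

00:01:06:22

1606 ÷ 24 = 66 full seconds, remainder 22 frames.
66 s = 0 h 1 min 6 s.
Timecode: 00:01:06:22.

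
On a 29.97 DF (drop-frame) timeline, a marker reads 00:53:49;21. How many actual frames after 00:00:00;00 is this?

Complete 10-minute blocks: 5, each 17982 frames → 89910.
Remaining 3 whole minutes in the current block: 1800 + 2 × 1798 = 5396 frames.
Within the current minute: 49 × 30 + 21 − 2 = 1489 (labels ;00/;01 skipped at this minute). Total = 89910 + 5396 + 1489 = 96795.

96795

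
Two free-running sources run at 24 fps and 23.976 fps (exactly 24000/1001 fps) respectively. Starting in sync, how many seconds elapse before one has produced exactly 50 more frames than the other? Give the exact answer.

The gap grows by |24000/1001 − 24| = 24/1001 frames per second.
Time for a 50-frame gap: 50 ÷ (24/1001) = 25025/12 s.

25025/12 seconds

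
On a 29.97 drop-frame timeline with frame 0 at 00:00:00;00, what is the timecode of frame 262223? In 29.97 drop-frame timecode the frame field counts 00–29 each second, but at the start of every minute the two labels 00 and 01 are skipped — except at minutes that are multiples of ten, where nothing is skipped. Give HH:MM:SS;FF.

02:25:49;15

Ten DF minutes hold 17982 frames, so frame 262223 lies in block 14 (frames 251748–269729) with 10475 frames into that block.
The block's first minute is 1800 frames and the rest 1798 each; 10475 frames reaches minute 5, so 14 × 18 + 5 × 2 = 262 labels have been skipped so far.
Adding those back, label number 262223 + 262 = 262485 at 30 labels/s is 8749 s + 15 f = 2 h 25 min 49 s frame 15, i.e. 02:25:49;15.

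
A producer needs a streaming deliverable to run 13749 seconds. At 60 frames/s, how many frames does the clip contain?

824940 frames

Frames = 13749 × 60 = 824940.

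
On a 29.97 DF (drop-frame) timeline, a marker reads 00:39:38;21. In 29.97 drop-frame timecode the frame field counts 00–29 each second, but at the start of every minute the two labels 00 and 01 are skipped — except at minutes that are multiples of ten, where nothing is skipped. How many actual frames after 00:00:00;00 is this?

71289

As if non-drop at 30 labels/s: (0 × 3600 + 39 × 60 + 38) × 30 + 21 = 71361.
Minute boundaries passed: 39; those not divisible by 10: 39 − 3 = 36; dropped labels = 2 × 36 = 72.
Actual frame index = 71361 − 72 = 71289.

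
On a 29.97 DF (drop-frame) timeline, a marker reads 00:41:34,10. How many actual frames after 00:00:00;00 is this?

Complete 10-minute blocks: 4, each 17982 frames → 71928.
Remaining 1 whole minute in the current block: 1800 + 0 × 1798 = 1800 frames.
Within the current minute: 34 × 30 + 10 − 2 = 1028 (labels ;00/;01 skipped at this minute). Total = 71928 + 1800 + 1028 = 74756.

74756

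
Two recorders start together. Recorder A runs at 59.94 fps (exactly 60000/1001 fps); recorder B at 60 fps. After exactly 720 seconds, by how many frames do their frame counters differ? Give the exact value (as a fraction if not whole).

A emits 60000/1001 × 720 = 43200000/1001 frames; B emits 60 × 720 = 43200.
Difference = 43200/1001 frames (≈ 43.1568); B is ahead of A.

43200/1001 frames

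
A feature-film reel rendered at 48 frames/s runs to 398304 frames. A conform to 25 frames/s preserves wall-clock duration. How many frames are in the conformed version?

207450 frames

Target frames = source frames × (target rate / source rate) = 398304 × (25)/(48) = 398304 × 25/48 = 207450.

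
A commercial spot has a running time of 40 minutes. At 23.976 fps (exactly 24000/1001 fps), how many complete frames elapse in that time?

57542 frames

40 min = 2400 s.
Frames = 2400 × 24000/1001 = 57600000/1001 ≈ 57542.4575.
Complete frames: 57542.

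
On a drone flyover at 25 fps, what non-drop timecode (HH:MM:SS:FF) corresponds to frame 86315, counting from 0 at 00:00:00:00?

00:57:32:15

86315 ÷ 25 = 3452 full seconds, remainder 15 frames.
3452 s = 0 h 57 min 32 s.
Timecode: 00:57:32:15.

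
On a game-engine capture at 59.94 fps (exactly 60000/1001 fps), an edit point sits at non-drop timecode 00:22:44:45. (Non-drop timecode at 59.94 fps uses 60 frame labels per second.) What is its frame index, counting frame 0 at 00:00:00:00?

81885

Total seconds to the label: (0 × 3600 + 22 × 60 + 44) = 1364.
Frame index = 1364 × 60 + 45 = 81885.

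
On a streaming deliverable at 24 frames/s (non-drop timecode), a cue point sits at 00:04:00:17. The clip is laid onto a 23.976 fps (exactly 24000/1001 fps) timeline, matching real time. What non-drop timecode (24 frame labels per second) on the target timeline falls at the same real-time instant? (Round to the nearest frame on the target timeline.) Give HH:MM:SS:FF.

Source frame index: (0×3600 + 4×60 + 0) × 24 + 17 = 5777.
Real time: 5777 / (24) = 5777/24 s.
Target frame: (5777/24) × (24000/1001) = 5777000/1001 ≈ 5771.229 → 5771.
At 24 labels/s: frame 5771 → 00:04:00:11.

00:04:00:11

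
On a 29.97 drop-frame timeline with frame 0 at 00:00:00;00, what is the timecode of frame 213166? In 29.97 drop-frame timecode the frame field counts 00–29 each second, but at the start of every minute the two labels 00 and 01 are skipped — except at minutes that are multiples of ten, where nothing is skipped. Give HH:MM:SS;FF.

Each 10-minute DF block holds 10 × 60 × 30 − 9 × 2 = 17982 frames. 213166 ÷ 17982 → 11 full blocks, remainder 15364.
Within the partial block the first minute is 1800 frames and each further minute 1798, so 8 further minute boundaries passed. Total skipped labels = 18 × 11 + 2 × 8 = 214.
Non-drop label index = 213166 + 214 = 213380; at 30 labels/s that is 01:58:32:20, i.e. DF 01:58:32;20.

01:58:32;20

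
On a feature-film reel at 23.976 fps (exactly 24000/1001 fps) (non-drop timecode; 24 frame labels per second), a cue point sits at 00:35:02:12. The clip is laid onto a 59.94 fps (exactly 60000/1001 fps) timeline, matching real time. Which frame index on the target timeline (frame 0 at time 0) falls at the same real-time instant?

frame 126150

Source frame index: (0×3600 + 35×60 + 2) × 24 + 12 = 50460.
Real time: 50460 / (24000/1001) = 841841/400 s.
Target frame: (841841/400) × (60000/1001) = 126150.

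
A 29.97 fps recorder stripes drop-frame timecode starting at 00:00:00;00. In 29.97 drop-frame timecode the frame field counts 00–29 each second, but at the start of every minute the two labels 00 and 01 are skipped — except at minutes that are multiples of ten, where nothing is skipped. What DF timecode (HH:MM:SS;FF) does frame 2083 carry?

Each 10-minute DF block holds 10 × 60 × 30 − 9 × 2 = 17982 frames. 2083 ÷ 17982 → 0 full blocks, remainder 2083.
Within the partial block the first minute is 1800 frames and each further minute 1798, so 1 further minute boundary passed. Total skipped labels = 18 × 0 + 2 × 1 = 2.
Non-drop label index = 2083 + 2 = 2085; at 30 labels/s that is 00:01:09:15, i.e. DF 00:01:09;15.

00:01:09;15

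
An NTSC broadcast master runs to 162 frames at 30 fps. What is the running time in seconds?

5.4 seconds

Running time = 162 / (30) = 5.4 s.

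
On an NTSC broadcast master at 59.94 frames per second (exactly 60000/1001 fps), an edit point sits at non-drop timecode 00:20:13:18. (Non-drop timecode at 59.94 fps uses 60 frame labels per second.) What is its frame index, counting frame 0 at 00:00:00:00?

Total seconds to the label: (0 × 3600 + 20 × 60 + 13) = 1213.
Frame index = 1213 × 60 + 18 = 72798.

frame 72798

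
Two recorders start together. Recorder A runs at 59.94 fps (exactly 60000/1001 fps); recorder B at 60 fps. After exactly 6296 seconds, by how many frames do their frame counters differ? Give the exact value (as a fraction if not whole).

377760/1001 frames

A emits 60000/1001 × 6296 = 377760000/1001 frames; B emits 60 × 6296 = 377760.
Difference = 377760/1001 frames (≈ 377.3826); B is ahead of A.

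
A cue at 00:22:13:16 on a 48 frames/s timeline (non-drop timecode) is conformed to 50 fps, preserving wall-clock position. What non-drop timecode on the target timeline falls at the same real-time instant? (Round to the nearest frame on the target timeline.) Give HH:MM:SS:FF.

Source frame index: (0×3600 + 22×60 + 13) × 48 + 16 = 64000.
Real time: 64000 / (48) = 4000/3 s.
Target frame: (4000/3) × (50) = 200000/3 ≈ 66666.667 → 66667.
At 50 labels/s: frame 66667 → 00:22:13:17.

00:22:13:17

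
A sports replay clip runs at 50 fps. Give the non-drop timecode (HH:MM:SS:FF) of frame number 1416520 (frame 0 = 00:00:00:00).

07:52:10:20

1416520 ÷ 50 = 28330 full seconds, remainder 20 frames.
28330 s = 7 h 52 min 10 s.
Timecode: 07:52:10:20.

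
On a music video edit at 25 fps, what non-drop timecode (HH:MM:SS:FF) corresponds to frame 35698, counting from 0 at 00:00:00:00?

35698 ÷ 25 = 1427 full seconds, remainder 23 frames.
1427 s = 0 h 23 min 47 s.
Timecode: 00:23:47:23.

00:23:47:23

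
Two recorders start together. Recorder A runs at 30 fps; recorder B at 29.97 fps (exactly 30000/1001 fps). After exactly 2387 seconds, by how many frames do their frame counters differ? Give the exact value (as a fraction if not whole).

A emits 30 × 2387 = 71610 frames; B emits 30000/1001 × 2387 = 930000/13.
Difference = 930/13 frames (≈ 71.5385); B is behind A.

930/13 frames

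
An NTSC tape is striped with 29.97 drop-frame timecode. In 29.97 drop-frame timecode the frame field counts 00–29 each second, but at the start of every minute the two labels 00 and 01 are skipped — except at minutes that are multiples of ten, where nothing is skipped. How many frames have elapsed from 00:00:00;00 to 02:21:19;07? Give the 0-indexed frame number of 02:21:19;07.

254123

As if non-drop at 30 labels/s: (2 × 3600 + 21 × 60 + 19) × 30 + 7 = 254377.
Minute boundaries passed: 141; those not divisible by 10: 141 − 14 = 127; dropped labels = 2 × 127 = 254.
Actual frame index = 254377 − 254 = 254123.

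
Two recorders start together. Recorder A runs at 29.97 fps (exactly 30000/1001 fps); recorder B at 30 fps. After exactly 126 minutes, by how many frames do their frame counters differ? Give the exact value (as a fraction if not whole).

126 min = 7560 s.
A emits 30000/1001 × 7560 = 32400000/143 frames; B emits 30 × 7560 = 226800.
Difference = 32400/143 frames (≈ 226.5734); B is ahead of A.

32400/143 frames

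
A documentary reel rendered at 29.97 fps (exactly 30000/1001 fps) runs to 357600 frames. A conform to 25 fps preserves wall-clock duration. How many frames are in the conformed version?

298298 frames

Target frames = source frames × (target rate / source rate) = 357600 × (25)/(30000/1001) = 357600 × 1001/1200 = 298298.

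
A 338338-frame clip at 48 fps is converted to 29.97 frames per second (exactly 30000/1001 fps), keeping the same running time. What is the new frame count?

Target frames = source frames × (target rate / source rate) = 338338 × (30000/1001)/(48) = 338338 × 625/1001 = 211250.

211250 frames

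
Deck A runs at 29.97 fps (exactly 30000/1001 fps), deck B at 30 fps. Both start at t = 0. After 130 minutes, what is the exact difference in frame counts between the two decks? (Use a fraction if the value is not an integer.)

130 min = 7800 s.
A emits 30000/1001 × 7800 = 18000000/77 frames; B emits 30 × 7800 = 234000.
Difference = 18000/77 frames (≈ 233.7662); B is ahead of A.

18000/77 frames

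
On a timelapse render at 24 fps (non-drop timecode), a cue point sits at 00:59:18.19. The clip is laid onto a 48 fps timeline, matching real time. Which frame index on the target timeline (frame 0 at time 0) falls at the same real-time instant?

Source frame index: (0×3600 + 59×60 + 18) × 24 + 19 = 85411.
Real time: 85411 / (24) = 85411/24 s.
Target frame: (85411/24) × (48) = 170822.

frame 170822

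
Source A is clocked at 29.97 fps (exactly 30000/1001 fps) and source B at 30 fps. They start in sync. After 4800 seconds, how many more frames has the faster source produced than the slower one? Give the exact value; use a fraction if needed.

144000/1001 frames

A emits 30000/1001 × 4800 = 144000000/1001 frames; B emits 30 × 4800 = 144000.
Difference = 144000/1001 frames (≈ 143.8561); B is ahead of A.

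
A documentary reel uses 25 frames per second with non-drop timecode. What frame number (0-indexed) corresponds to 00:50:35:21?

75896

Total seconds to the label: (0 × 3600 + 50 × 60 + 35) = 3035.
Frame index = 3035 × 25 + 21 = 75896.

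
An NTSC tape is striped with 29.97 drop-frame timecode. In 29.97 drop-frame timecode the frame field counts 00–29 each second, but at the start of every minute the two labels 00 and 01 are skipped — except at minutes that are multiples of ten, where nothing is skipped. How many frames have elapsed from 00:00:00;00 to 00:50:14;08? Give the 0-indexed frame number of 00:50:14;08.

90338

As if non-drop at 30 labels/s: (0 × 3600 + 50 × 60 + 14) × 30 + 8 = 90428.
Minute boundaries passed: 50; those not divisible by 10: 50 − 5 = 45; dropped labels = 2 × 45 = 90.
Actual frame index = 90428 − 90 = 90338.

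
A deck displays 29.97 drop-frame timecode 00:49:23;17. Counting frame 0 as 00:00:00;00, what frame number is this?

88817

As if non-drop at 30 labels/s: (0 × 3600 + 49 × 60 + 23) × 30 + 17 = 88907.
Minute boundaries passed: 49; those not divisible by 10: 49 − 4 = 45; dropped labels = 2 × 45 = 90.
Actual frame index = 88907 − 90 = 88817.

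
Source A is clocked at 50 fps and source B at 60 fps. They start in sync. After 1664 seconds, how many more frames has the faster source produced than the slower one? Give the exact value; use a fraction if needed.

A emits 50 × 1664 = 83200 frames; B emits 60 × 1664 = 99840.
Difference = 16640 frames; B is ahead of A.

16640 frames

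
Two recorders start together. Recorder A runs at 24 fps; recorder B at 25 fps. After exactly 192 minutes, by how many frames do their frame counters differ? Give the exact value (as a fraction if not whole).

11520 frames

192 min = 11520 s.
A emits 24 × 11520 = 276480 frames; B emits 25 × 11520 = 288000.
Difference = 11520 frames; B is ahead of A.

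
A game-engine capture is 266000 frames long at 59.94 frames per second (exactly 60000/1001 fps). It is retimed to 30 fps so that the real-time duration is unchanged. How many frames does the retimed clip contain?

133133 frames

Target frames = source frames × (target rate / source rate) = 266000 × (30)/(60000/1001) = 266000 × 1001/2000 = 133133.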